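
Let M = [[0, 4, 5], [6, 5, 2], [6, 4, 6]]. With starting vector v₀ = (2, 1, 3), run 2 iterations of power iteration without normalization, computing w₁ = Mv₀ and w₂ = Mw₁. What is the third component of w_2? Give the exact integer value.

w1 = Mv₀ = (0·2 + 4·1 + 5·3; 6·2 + 5·1 + 2·3; 6·2 + 4·1 + 6·3) = (19, 23, 34)
w2 = Mw1 = (0·19 + 4·23 + 5·34; 6·19 + 5·23 + 2·34; 6·19 + 4·23 + 6·34) = (262, 297, 410)
The requested component of w2 is 410.

410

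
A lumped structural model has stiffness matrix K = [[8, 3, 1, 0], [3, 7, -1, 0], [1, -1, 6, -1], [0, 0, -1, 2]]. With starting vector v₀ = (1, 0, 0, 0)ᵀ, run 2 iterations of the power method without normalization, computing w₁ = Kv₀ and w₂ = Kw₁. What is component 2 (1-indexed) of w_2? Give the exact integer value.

44

w1 = Kv₀ = (8, 3, 1, 0)
w2 = Kw1 = (74, 44, 11, -1)
The requested component of w2 is 44.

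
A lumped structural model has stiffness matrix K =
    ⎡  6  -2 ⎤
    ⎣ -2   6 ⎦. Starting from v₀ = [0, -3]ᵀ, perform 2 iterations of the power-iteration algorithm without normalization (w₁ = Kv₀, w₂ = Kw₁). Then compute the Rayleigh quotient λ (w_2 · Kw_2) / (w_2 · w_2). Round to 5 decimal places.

7.76471

w1 = Kv₀ = (6, -18)
w2 = Kw1 = (72, -120)
Kw2 = (672, -864)
w2·Kw2 = 72·672 + (-120)·(-864) = 152064; w2·w2 = 72·72 + (-120)·(-120) = 19584
λ ≈ 152064/19584 = 7.76471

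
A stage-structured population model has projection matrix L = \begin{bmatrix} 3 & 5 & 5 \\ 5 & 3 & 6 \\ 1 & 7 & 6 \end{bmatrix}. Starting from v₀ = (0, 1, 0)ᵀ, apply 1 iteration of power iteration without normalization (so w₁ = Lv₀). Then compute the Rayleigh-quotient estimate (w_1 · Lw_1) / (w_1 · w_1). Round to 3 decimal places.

12.398

w1 = Lv₀ = (5, 3, 7)
Lw1 = (65, 76, 68)
w1·Lw1 = 5·65 + 3·76 + 7·68 = 1029; w1·w1 = 5·5 + 3·3 + 7·7 = 83
λ ≈ 1029/83 = 12.398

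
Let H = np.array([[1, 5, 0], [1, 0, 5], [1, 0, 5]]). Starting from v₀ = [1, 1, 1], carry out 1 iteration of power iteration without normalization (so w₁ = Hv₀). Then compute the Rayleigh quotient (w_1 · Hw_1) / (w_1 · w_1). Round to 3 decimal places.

w1 = Hv₀ = (1·1 + 5·1 + 0·1; 1·1 + 0·1 + 5·1; 1·1 + 0·1 + 5·1) = (6, 6, 6)
Hw1 = (36, 36, 36)
w1·Hw1 = 6·36 + 6·36 + 6·36 = 648; w1·w1 = 6·6 + 6·6 + 6·6 = 108
λ ≈ 648/108 = 6.000

6.000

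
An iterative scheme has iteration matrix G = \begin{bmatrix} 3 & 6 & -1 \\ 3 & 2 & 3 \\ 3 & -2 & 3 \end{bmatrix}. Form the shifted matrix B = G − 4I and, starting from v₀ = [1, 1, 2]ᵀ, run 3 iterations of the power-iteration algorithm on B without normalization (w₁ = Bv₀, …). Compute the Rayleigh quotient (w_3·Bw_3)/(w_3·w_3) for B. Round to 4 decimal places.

μ ≈ -3.7427

B = G − 4I has rows (-1, 6, -1); (3, -2, 3); (3, -2, -1)
w1 = Bv₀ = ((-1)·1 + 6·1 + (-1)·2; 3·1 + (-2)·1 + 3·2; 3·1 + (-2)·1 + (-1)·2) = (3, 7, -1)
w2 = Bw1 = ((-1)·3 + 6·7 + (-1)·(-1); 3·3 + (-2)·7 + 3·(-1); 3·3 + (-2)·7 + (-1)·(-1)) = (40, -8, -4)
w3 = Bw2 = (-84, 124, 140)
Bw3 = (688, -80, -640)
w3·Bw3 = -157312; w3·w3 = 42032; μ ≈ -157312/42032 = -3.7427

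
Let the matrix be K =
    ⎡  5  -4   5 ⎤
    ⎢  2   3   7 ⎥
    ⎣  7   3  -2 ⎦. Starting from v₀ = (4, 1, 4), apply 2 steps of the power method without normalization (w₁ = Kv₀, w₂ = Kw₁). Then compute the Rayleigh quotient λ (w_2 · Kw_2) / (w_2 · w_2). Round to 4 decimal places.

7.4240

w1 = Kv₀ = (36, 39, 23)
w2 = Kw1 = (139, 350, 323)
Kw2 = (910, 3589, 1377)
w2·Kw2 = 139·910 + 350·3589 + 323·1377 = 1827411; w2·w2 = 139·139 + 350·350 + 323·323 = 246150
λ ≈ 1827411/246150 = 7.4240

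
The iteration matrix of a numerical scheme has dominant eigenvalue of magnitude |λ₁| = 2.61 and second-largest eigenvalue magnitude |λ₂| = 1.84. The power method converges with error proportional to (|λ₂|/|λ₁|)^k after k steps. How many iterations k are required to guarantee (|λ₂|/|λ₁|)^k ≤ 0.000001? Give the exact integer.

|λ₂/λ₁| = 1.84/2.61 = 0.70498
Need k ≥ ln(0.000001) / ln(0.70498) = -13.8155 / -0.3496 ≈ 39.520
Smallest integer k satisfying the bound: 40

40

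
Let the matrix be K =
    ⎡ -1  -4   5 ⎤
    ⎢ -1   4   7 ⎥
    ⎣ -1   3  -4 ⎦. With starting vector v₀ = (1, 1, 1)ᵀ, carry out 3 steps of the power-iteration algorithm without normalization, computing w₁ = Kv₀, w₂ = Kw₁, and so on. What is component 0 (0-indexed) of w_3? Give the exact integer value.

136

w1 = Kv₀ = ((-1)·1 + (-4)·1 + 5·1; (-1)·1 + 4·1 + 7·1; (-1)·1 + 3·1 + (-4)·1) = (0, 10, -2)
w2 = Kw1 = ((-1)·0 + (-4)·10 + 5·(-2); (-1)·0 + 4·10 + 7·(-2); (-1)·0 + 3·10 + (-4)·(-2)) = (-50, 26, 38)
w3 = Kw2 = (136, 420, -24)
The requested component of w3 is 136.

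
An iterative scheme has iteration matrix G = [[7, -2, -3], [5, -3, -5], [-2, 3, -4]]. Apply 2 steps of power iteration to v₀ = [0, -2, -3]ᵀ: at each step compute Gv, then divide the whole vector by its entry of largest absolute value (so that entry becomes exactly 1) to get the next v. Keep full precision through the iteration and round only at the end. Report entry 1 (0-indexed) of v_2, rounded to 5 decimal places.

Gv0 = (13.000000, 21.000000, 6.000000); divide by 21.000000 → v1 = (0.619048, 1.000000, 0.285714)
Gv1 = (1.476190, -1.333333, 0.619048); divide by 1.476190 → v2 = (1.000000, -0.903226, 0.419355)
Requested entry of v2: -28/31 = -0.90323

-0.90323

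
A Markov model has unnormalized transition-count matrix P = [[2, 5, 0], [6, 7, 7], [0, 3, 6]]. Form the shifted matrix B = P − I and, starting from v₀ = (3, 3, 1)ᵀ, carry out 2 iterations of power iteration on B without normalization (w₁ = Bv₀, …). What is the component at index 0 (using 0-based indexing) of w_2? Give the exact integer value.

233

B = P − I has rows (1, 5, 0); (6, 6, 7); (0, 3, 5)
w1 = Bv₀ = (18, 43, 14)
w2 = Bw1 = (233, 464, 199)
Requested component of w2: 233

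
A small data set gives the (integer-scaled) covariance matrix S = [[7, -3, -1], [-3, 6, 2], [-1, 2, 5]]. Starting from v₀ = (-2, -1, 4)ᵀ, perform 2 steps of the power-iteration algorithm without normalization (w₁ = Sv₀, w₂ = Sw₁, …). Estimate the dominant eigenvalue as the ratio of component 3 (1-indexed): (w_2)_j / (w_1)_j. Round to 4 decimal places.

w1 = Sv₀ = (7·(-2) + (-3)·(-1) + (-1)·4; (-3)·(-2) + 6·(-1) + 2·4; (-1)·(-2) + 2·(-1) + 5·4) = (-15, 8, 20)
w2 = Sw1 = (7·(-15) + (-3)·8 + (-1)·20; (-3)·(-15) + 6·8 + 2·20; (-1)·(-15) + 2·8 + 5·20) = (-149, 133, 131)
Ratio at component: 131 / 20 = 6.5500

6.5500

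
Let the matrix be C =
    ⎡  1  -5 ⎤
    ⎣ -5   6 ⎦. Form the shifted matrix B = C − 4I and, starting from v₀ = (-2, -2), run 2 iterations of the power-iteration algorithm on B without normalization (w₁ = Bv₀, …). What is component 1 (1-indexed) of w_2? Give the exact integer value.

-78

B = C − 4I has rows (-3, -5); (-5, 2)
w1 = Bv₀ = (16, 6)
w2 = Bw1 = (-78, -68)
Requested component of w2: -78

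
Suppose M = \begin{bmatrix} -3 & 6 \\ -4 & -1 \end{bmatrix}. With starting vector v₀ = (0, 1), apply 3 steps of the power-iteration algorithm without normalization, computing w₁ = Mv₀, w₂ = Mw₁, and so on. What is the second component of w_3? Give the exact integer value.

w1 = Mv₀ = ((-3)·0 + 6·1; (-4)·0 + (-1)·1) = (6, -1)
w2 = Mw1 = ((-3)·6 + 6·(-1); (-4)·6 + (-1)·(-1)) = (-24, -23)
w3 = Mw2 = (-66, 119)
The requested component of w3 is 119.

119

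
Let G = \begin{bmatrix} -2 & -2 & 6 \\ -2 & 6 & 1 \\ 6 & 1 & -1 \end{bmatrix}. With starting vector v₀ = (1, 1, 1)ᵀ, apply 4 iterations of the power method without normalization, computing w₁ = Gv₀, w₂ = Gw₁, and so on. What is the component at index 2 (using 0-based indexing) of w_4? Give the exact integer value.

-246

w1 = Gv₀ = (2, 5, 6)
w2 = Gw1 = (22, 32, 11)
w3 = Gw2 = (-42, 159, 153)
w4 = Gw3 = (684, 1191, -246)
The requested component of w4 is -246.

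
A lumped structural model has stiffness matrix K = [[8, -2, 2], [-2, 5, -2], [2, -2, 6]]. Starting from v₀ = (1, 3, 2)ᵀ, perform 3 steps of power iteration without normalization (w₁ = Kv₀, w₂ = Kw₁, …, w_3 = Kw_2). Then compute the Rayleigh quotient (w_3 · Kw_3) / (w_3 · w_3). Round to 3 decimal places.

λ ≈ 10.029

w1 = Kv₀ = (8·1 + (-2)·3 + 2·2; (-2)·1 + 5·3 + (-2)·2; 2·1 + (-2)·3 + 6·2) = (6, 9, 8)
w2 = Kw1 = (8·6 + (-2)·9 + 2·8; (-2)·6 + 5·9 + (-2)·8; 2·6 + (-2)·9 + 6·8) = (46, 17, 42)
w3 = Kw2 = (418, -91, 310)
Kw3 = (4146, -1911, 2878)
w3·Kw3 = 418·4146 + (-91)·(-1911) + 310·2878 = 2799109; w3·w3 = 418·418 + (-91)·(-91) + 310·310 = 279105
λ ≈ 2799109/279105 = 10.029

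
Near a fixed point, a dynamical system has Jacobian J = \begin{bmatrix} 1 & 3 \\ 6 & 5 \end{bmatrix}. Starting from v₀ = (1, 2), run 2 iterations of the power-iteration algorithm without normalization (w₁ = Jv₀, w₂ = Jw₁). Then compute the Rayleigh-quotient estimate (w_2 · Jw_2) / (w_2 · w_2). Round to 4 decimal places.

λ ≈ 7.6964

w1 = Jv₀ = (7, 16)
w2 = Jw1 = (55, 122)
Jw2 = (421, 940)
w2·Jw2 = 55·421 + 122·940 = 137835; w2·w2 = 55·55 + 122·122 = 17909
λ ≈ 137835/17909 = 7.6964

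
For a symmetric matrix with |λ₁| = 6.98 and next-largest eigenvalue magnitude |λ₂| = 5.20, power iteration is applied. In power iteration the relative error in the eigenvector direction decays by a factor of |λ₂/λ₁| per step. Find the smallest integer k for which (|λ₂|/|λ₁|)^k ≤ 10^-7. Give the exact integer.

55

|λ₂/λ₁| = 5.20/6.98 = 0.74499
Need k ≥ ln(10^-7) / ln(0.74499) = -16.1181 / -0.2944 ≈ 54.751
Smallest integer k satisfying the bound: 55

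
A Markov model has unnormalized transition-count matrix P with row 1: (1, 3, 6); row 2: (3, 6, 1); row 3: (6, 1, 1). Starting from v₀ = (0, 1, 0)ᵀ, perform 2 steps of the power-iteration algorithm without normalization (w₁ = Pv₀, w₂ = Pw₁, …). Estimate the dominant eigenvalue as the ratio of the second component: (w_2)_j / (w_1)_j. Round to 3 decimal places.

w1 = Pv₀ = (3, 6, 1)
w2 = Pw1 = (27, 46, 25)
Ratio at component: 46 / 6 = 7.667

λ ≈ 7.667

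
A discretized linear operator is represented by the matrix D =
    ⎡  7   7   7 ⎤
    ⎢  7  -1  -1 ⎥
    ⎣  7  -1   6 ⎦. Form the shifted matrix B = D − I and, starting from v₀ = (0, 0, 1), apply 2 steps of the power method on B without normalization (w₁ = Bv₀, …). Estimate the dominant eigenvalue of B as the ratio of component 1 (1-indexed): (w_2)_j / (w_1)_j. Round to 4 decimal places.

B = D − I has rows (6, 7, 7); (7, -2, -1); (7, -1, 5)
w1 = Bv₀ = (7, -1, 5)
w2 = Bw1 = (70, 46, 75)
Ratio: 70/7 = 10.0000

μ ≈ 10.0000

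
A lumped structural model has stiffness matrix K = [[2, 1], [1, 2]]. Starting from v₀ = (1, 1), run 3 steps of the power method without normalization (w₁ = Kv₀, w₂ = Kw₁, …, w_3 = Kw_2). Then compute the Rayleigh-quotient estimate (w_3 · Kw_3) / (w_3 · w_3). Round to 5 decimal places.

λ ≈ 3.00000

w1 = Kv₀ = (3, 3)
w2 = Kw1 = (9, 9)
w3 = Kw2 = (27, 27)
Kw3 = (81, 81)
w3·Kw3 = 27·81 + 27·81 = 4374; w3·w3 = 27·27 + 27·27 = 1458
λ ≈ 4374/1458 = 3.00000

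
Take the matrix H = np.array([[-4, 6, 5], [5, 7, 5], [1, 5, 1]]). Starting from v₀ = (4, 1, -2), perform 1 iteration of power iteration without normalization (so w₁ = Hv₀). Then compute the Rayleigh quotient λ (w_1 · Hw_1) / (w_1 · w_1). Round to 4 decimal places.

λ ≈ -3.9539

w1 = Hv₀ = ((-4)·4 + 6·1 + 5·(-2); 5·4 + 7·1 + 5·(-2); 1·4 + 5·1 + 1·(-2)) = (-20, 17, 7)
Hw1 = (217, 54, 72)
w1·Hw1 = (-20)·217 + 17·54 + 7·72 = -2918; w1·w1 = (-20)·(-20) + 17·17 + 7·7 = 738
λ ≈ -2918/738 = -3.9539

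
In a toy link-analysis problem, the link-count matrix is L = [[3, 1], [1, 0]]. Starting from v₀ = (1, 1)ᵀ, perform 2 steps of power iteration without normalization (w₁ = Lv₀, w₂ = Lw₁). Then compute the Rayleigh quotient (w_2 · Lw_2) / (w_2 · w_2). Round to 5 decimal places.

w1 = Lv₀ = (4, 1)
w2 = Lw1 = (13, 4)
Lw2 = (43, 13)
w2·Lw2 = 13·43 + 4·13 = 611; w2·w2 = 13·13 + 4·4 = 185
λ ≈ 611/185 = 3.30270

3.30270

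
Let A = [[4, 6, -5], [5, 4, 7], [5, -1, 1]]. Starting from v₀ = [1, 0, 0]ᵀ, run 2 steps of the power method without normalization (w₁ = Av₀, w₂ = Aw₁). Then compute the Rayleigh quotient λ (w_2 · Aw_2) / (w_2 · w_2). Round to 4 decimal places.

7.8857

w1 = Av₀ = (4·1 + 6·0 + (-5)·0; 5·1 + 4·0 + 7·0; 5·1 + (-1)·0 + 1·0) = (4, 5, 5)
w2 = Aw1 = (4·4 + 6·5 + (-5)·5; 5·4 + 4·5 + 7·5; 5·4 + (-1)·5 + 1·5) = (21, 75, 20)
Aw2 = (434, 545, 50)
w2·Aw2 = 21·434 + 75·545 + 20·50 = 50989; w2·w2 = 21·21 + 75·75 + 20·20 = 6466
λ ≈ 50989/6466 = 7.8857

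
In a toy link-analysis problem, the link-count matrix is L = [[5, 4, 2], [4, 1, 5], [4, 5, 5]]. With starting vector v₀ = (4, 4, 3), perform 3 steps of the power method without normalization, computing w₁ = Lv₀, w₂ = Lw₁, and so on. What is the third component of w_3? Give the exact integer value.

w1 = Lv₀ = (42, 35, 51)
w2 = Lw1 = (452, 458, 598)
w3 = Lw2 = (5288, 5256, 7088)
The requested component of w3 is 7088.

7088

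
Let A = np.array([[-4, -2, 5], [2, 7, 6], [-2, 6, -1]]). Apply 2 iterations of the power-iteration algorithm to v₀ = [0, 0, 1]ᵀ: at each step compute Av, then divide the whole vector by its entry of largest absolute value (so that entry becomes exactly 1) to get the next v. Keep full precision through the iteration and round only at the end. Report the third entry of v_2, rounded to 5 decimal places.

0.58696

Av0 = (5.000000, 6.000000, -1.000000); divide by 6.000000 → v1 = (0.833333, 1.000000, -0.166667)
Av1 = (-6.166667, 7.666667, 4.500000); divide by 7.666667 → v2 = (-0.804348, 1.000000, 0.586957)
Requested entry of v2: 27/46 = 0.58696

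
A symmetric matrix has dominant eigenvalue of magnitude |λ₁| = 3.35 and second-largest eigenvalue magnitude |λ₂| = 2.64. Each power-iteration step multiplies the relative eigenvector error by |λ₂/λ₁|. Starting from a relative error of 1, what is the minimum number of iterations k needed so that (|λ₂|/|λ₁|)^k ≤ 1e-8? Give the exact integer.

78

|λ₂/λ₁| = 2.64/3.35 = 0.78806
Need k ≥ ln(1e-8) / ln(0.78806) = -18.4207 / -0.2382 ≈ 77.339
Smallest integer k satisfying the bound: 78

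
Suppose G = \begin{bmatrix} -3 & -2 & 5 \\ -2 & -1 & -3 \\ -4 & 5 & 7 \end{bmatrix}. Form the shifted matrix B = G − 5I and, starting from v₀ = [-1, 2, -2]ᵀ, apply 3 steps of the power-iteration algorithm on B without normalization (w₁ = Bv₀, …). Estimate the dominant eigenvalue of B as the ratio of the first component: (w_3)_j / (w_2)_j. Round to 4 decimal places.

-6.9811

B = G − 5I has rows (-8, -2, 5); (-2, -6, -3); (-4, 5, 2)
w1 = Bv₀ = (-6, -4, 10)
w2 = Bw1 = (106, 6, 24)
w3 = Bw2 = (-740, -320, -346)
Ratio: -740/106 = -6.9811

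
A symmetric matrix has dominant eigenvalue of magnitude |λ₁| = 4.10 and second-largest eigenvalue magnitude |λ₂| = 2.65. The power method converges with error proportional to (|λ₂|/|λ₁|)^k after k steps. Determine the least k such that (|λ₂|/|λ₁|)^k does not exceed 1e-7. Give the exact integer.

37

|λ₂/λ₁| = 2.65/4.10 = 0.64634
Need k ≥ ln(1e-7) / ln(0.64634) = -16.1181 / -0.4364 ≈ 36.932
Smallest integer k satisfying the bound: 37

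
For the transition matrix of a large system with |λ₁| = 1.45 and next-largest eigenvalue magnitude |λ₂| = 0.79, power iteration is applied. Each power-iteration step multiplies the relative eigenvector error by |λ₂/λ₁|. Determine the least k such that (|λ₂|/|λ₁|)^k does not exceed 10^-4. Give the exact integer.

|λ₂/λ₁| = 0.79/1.45 = 0.54483
Need k ≥ ln(10^-4) / ln(0.54483) = -9.2103 / -0.6073 ≈ 15.166
Smallest integer k satisfying the bound: 16

16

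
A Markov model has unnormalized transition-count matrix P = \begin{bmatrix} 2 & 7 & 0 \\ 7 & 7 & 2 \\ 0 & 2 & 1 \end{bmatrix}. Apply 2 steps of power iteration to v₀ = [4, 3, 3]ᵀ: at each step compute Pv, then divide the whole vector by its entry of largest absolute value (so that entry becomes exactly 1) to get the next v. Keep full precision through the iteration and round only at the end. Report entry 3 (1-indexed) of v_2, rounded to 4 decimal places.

Pv0 = (29.00000, 55.00000, 9.00000); divide by 55.00000 → v1 = (0.52727, 1.00000, 0.16364)
Pv1 = (8.05455, 11.01818, 2.16364); divide by 11.01818 → v2 = (0.73102, 1.00000, 0.19637)
Requested entry of v2: 119/606 = 0.1964

0.1964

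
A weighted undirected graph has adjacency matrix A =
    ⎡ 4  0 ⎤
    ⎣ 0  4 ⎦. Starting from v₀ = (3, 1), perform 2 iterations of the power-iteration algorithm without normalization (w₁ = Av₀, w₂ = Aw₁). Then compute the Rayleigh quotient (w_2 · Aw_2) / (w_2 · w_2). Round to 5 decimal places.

w1 = Av₀ = (12, 4)
w2 = Aw1 = (48, 16)
Aw2 = (192, 64)
w2·Aw2 = 48·192 + 16·64 = 10240; w2·w2 = 48·48 + 16·16 = 2560
λ ≈ 10240/2560 = 4.00000

λ ≈ 4.00000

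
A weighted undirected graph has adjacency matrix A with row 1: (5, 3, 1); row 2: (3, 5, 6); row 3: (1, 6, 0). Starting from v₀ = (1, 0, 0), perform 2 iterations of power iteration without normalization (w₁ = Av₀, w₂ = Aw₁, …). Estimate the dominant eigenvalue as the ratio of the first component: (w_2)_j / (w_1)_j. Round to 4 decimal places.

w1 = Av₀ = (5·1 + 3·0 + 1·0; 3·1 + 5·0 + 6·0; 1·1 + 6·0 + 0·0) = (5, 3, 1)
w2 = Aw1 = (5·5 + 3·3 + 1·1; 3·5 + 5·3 + 6·1; 1·5 + 6·3 + 0·1) = (35, 36, 23)
Ratio at component: 35 / 5 = 7.0000

7.0000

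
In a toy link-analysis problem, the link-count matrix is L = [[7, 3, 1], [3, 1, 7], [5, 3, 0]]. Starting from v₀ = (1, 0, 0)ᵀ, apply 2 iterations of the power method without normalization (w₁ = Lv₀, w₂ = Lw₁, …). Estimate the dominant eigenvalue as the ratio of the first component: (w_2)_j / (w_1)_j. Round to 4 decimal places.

9.0000

w1 = Lv₀ = (7·1 + 3·0 + 1·0; 3·1 + 1·0 + 7·0; 5·1 + 3·0 + 0·0) = (7, 3, 5)
w2 = Lw1 = (7·7 + 3·3 + 1·5; 3·7 + 1·3 + 7·5; 5·7 + 3·3 + 0·5) = (63, 59, 44)
Ratio at component: 63 / 7 = 9.0000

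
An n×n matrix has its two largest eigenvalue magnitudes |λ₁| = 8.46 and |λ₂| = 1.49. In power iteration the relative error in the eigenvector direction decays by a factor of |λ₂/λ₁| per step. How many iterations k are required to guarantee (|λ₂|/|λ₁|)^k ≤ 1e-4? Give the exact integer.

6

|λ₂/λ₁| = 1.49/8.46 = 0.17612
Need k ≥ ln(1e-4) / ln(0.17612) = -9.2103 / -1.7366 ≈ 5.304
Smallest integer k satisfying the bound: 6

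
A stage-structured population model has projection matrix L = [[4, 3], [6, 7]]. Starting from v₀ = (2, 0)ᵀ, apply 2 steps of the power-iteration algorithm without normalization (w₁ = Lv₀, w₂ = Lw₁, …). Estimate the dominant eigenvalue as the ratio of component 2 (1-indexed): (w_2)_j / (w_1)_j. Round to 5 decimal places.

λ ≈ 11.00000

w1 = Lv₀ = (4·2 + 3·0; 6·2 + 7·0) = (8, 12)
w2 = Lw1 = (4·8 + 3·12; 6·8 + 7·12) = (68, 132)
Ratio at component: 132 / 12 = 11.00000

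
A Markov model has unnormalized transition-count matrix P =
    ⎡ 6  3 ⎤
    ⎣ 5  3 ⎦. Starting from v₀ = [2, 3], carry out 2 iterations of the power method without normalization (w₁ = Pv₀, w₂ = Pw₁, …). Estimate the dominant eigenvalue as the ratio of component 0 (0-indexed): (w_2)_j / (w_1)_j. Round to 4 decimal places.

w1 = Pv₀ = (21, 19)
w2 = Pw1 = (183, 162)
Ratio at component: 183 / 21 = 8.7143

λ ≈ 8.7143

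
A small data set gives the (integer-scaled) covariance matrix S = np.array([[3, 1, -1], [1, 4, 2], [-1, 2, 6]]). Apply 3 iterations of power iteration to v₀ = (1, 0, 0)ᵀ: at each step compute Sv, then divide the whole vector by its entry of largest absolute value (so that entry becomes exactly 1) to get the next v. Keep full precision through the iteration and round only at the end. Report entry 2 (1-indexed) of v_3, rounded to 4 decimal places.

Sv0 = (3.00000, 1.00000, -1.00000); divide by 3.00000 → v1 = (1.00000, 0.33333, -0.33333)
Sv1 = (3.66667, 1.66667, -2.33333); divide by 3.66667 → v2 = (1.00000, 0.45455, -0.63636)
Sv2 = (4.09091, 1.54545, -3.90909); divide by 4.09091 → v3 = (1.00000, 0.37778, -0.95556)
Requested entry of v3: 17/45 = 0.3778

0.3778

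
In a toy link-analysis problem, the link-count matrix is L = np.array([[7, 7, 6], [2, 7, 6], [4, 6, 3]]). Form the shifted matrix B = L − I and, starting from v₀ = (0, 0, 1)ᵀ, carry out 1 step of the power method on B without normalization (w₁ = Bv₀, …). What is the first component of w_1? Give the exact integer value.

B = L − I has rows (6, 7, 6); (2, 6, 6); (4, 6, 2)
w1 = Bv₀ = (6·0 + 7·0 + 6·1; 2·0 + 6·0 + 6·1; 4·0 + 6·0 + 2·1) = (6, 6, 2)
Requested component of w1: 6

6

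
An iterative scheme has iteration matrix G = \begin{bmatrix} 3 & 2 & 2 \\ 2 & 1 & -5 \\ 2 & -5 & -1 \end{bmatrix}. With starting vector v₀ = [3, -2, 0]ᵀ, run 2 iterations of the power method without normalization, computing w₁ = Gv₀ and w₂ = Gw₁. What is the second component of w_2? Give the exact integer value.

-66

w1 = Gv₀ = (3·3 + 2·(-2) + 2·0; 2·3 + 1·(-2) + (-5)·0; 2·3 + (-5)·(-2) + (-1)·0) = (5, 4, 16)
w2 = Gw1 = (3·5 + 2·4 + 2·16; 2·5 + 1·4 + (-5)·16; 2·5 + (-5)·4 + (-1)·16) = (55, -66, -26)
The requested component of w2 is -66.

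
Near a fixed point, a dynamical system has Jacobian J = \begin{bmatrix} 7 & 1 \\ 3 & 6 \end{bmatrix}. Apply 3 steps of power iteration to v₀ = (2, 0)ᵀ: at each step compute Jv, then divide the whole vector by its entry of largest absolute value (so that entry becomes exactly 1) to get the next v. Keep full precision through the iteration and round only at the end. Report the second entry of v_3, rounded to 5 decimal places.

0.96774

Jv0 = (14.000000, 6.000000); divide by 14.000000 → v1 = (1.000000, 0.428571)
Jv1 = (7.428571, 5.571429); divide by 7.428571 → v2 = (1.000000, 0.750000)
Jv2 = (7.750000, 7.500000); divide by 7.750000 → v3 = (1.000000, 0.967742)
Requested entry of v3: 780/806 = 0.96774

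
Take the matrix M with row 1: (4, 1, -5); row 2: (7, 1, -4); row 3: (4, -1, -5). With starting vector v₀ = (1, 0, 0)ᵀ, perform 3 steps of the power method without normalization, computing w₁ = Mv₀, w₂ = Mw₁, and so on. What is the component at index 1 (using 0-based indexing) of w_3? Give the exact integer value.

84

w1 = Mv₀ = (4, 7, 4)
w2 = Mw1 = (3, 19, -11)
w3 = Mw2 = (86, 84, 48)
The requested component of w3 is 84.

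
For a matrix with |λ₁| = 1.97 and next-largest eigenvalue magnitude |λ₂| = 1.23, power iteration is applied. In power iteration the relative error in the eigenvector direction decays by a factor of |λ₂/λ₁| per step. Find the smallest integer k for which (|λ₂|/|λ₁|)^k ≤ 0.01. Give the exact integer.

|λ₂/λ₁| = 1.23/1.97 = 0.62437
Need k ≥ ln(0.01) / ln(0.62437) = -4.6052 / -0.4710 ≈ 9.777
Smallest integer k satisfying the bound: 10

10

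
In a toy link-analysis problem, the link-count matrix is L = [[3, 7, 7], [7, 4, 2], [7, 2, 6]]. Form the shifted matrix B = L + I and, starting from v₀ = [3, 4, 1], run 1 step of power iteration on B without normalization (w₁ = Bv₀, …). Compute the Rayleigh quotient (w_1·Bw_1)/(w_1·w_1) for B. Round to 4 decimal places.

15.9371

B = L + I has rows (4, 7, 7); (7, 5, 2); (7, 2, 7)
w1 = Bv₀ = (4·3 + 7·4 + 7·1; 7·3 + 5·4 + 2·1; 7·3 + 2·4 + 7·1) = (47, 43, 36)
Bw1 = (741, 616, 667)
w1·Bw1 = 85327; w1·w1 = 5354; μ ≈ 85327/5354 = 15.9371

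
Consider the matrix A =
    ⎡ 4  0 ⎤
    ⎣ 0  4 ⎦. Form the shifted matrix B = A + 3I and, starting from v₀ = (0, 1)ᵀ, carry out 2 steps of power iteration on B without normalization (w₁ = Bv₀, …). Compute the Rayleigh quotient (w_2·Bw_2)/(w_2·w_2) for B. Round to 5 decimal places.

B = A + 3I has rows (7, 0); (0, 7)
w1 = Bv₀ = (7·0 + 0·1; 0·0 + 7·1) = (0, 7)
w2 = Bw1 = (7·0 + 0·7; 0·0 + 7·7) = (0, 49)
Bw2 = (0, 343)
w2·Bw2 = 16807; w2·w2 = 2401; μ ≈ 16807/2401 = 7.00000

μ ≈ 7.00000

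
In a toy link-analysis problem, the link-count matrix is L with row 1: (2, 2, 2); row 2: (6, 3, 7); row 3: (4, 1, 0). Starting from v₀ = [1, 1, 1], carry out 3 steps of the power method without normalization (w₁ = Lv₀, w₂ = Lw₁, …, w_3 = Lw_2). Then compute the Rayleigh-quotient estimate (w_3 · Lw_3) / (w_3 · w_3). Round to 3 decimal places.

8.084

w1 = Lv₀ = (2·1 + 2·1 + 2·1; 6·1 + 3·1 + 7·1; 4·1 + 1·1 + 0·1) = (6, 16, 5)
w2 = Lw1 = (2·6 + 2·16 + 2·5; 6·6 + 3·16 + 7·5; 4·6 + 1·16 + 0·5) = (54, 119, 40)
w3 = Lw2 = (426, 961, 335)
Lw3 = (3444, 7784, 2665)
w3·Lw3 = 426·3444 + 961·7784 + 335·2665 = 9840343; w3·w3 = 426·426 + 961·961 + 335·335 = 1217222
λ ≈ 9840343/1217222 = 8.084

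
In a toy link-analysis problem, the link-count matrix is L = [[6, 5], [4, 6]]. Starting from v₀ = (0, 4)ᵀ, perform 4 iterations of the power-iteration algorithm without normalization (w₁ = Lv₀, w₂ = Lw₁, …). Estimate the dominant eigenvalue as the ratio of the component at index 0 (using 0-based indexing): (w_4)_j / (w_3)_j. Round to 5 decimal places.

λ ≈ 10.50000

w1 = Lv₀ = (20, 24)
w2 = Lw1 = (240, 224)
w3 = Lw2 = (2560, 2304)
w4 = Lw3 = (26880, 24064)
Ratio at component: 26880 / 2560 = 10.50000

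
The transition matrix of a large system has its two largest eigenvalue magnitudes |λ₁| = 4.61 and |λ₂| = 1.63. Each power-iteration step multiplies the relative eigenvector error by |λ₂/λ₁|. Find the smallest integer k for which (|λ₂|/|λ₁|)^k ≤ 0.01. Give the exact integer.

|λ₂/λ₁| = 1.63/4.61 = 0.35358
Need k ≥ ln(0.01) / ln(0.35358) = -4.6052 / -1.0396 ≈ 4.430
Smallest integer k satisfying the bound: 5

5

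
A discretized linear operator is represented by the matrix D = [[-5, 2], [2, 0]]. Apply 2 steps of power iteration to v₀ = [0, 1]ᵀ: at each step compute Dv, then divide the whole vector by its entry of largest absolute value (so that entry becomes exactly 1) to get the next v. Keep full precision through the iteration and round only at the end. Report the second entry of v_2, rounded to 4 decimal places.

-0.4000

Dv0 = (2.00000, 0.00000); divide by 2.00000 → v1 = (1.00000, 0.00000)
Dv1 = (-5.00000, 2.00000); divide by -5.00000 → v2 = (1.00000, -0.40000)
Requested entry of v2: 4/-10 = -0.4000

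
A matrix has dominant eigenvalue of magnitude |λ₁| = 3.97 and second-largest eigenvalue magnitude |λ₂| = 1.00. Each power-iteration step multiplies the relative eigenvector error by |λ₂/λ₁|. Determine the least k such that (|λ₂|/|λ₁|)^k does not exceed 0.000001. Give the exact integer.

11

|λ₂/λ₁| = 1.00/3.97 = 0.25189
Need k ≥ ln(0.000001) / ln(0.25189) = -13.8155 / -1.3788 ≈ 10.020
Smallest integer k satisfying the bound: 11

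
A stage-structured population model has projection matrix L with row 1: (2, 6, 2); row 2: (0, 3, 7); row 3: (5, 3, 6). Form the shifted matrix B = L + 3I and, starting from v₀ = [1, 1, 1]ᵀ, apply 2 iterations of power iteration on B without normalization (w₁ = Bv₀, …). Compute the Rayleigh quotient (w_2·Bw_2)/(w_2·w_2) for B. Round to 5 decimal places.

B = L + 3I has rows (5, 6, 2); (0, 6, 7); (5, 3, 9)
w1 = Bv₀ = (5·1 + 6·1 + 2·1; 0·1 + 6·1 + 7·1; 5·1 + 3·1 + 9·1) = (13, 13, 17)
w2 = Bw1 = (5·13 + 6·13 + 2·17; 0·13 + 6·13 + 7·17; 5·13 + 3·13 + 9·17) = (177, 197, 257)
Bw2 = (2581, 2981, 3789)
w2·Bw2 = 2017867; w2·w2 = 136187; μ ≈ 2017867/136187 = 14.81688

μ ≈ 14.81688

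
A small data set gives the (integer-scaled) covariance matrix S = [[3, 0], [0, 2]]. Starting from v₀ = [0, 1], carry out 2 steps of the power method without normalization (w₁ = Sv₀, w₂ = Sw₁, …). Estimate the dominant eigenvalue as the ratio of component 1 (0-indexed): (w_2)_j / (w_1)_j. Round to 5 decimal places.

2.00000

w1 = Sv₀ = (3·0 + 0·1; 0·0 + 2·1) = (0, 2)
w2 = Sw1 = (3·0 + 0·2; 0·0 + 2·2) = (0, 4)
Ratio at component: 4 / 2 = 2.00000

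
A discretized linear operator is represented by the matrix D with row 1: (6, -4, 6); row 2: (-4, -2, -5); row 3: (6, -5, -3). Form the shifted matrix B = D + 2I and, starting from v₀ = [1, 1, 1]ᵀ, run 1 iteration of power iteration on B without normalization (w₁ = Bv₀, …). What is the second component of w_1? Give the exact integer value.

B = D + 2I has rows (8, -4, 6); (-4, 0, -5); (6, -5, -1)
w1 = Bv₀ = (8·1 + (-4)·1 + 6·1; (-4)·1 + 0·1 + (-5)·1; 6·1 + (-5)·1 + (-1)·1) = (10, -9, 0)
Requested component of w1: -9

-9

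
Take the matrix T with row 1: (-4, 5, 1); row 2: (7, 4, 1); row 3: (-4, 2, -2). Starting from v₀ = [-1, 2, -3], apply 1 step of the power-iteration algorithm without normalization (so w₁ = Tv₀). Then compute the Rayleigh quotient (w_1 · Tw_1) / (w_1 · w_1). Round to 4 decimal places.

-5.2025

w1 = Tv₀ = ((-4)·(-1) + 5·2 + 1·(-3); 7·(-1) + 4·2 + 1·(-3); (-4)·(-1) + 2·2 + (-2)·(-3)) = (11, -2, 14)
Tw1 = (-40, 83, -76)
w1·Tw1 = 11·(-40) + (-2)·83 + 14·(-76) = -1670; w1·w1 = 11·11 + (-2)·(-2) + 14·14 = 321
λ ≈ -1670/321 = -5.2025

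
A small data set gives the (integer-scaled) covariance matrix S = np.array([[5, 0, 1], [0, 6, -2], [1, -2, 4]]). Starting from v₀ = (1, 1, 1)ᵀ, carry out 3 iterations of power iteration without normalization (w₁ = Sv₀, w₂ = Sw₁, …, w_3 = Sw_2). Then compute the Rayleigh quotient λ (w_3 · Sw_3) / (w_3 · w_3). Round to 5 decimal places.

w1 = Sv₀ = (6, 4, 3)
w2 = Sw1 = (33, 18, 10)
w3 = Sw2 = (175, 88, 37)
Sw3 = (912, 454, 147)
w3·Sw3 = 175·912 + 88·454 + 37·147 = 204991; w3·w3 = 175·175 + 88·88 + 37·37 = 39738
λ ≈ 204991/39738 = 5.15856

5.15856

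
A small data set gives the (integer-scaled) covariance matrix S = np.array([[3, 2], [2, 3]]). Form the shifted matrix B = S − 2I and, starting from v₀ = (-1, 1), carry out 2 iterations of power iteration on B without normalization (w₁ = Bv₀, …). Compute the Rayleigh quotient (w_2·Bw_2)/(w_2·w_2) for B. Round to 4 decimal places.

-1.0000

B = S − 2I has rows (1, 2); (2, 1)
w1 = Bv₀ = (1, -1)
w2 = Bw1 = (-1, 1)
Bw2 = (1, -1)
w2·Bw2 = -2; w2·w2 = 2; μ ≈ -2/2 = -1.0000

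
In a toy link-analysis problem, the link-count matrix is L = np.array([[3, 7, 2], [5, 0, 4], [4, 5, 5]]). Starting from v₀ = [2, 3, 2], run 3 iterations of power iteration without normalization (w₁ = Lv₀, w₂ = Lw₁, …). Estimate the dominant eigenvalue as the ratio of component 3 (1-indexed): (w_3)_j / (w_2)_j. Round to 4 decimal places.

w1 = Lv₀ = (3·2 + 7·3 + 2·2; 5·2 + 0·3 + 4·2; 4·2 + 5·3 + 5·2) = (31, 18, 33)
w2 = Lw1 = (3·31 + 7·18 + 2·33; 5·31 + 0·18 + 4·33; 4·31 + 5·18 + 5·33) = (285, 287, 379)
w3 = Lw2 = (3622, 2941, 4470)
Ratio at component: 4470 / 379 = 11.7942

11.7942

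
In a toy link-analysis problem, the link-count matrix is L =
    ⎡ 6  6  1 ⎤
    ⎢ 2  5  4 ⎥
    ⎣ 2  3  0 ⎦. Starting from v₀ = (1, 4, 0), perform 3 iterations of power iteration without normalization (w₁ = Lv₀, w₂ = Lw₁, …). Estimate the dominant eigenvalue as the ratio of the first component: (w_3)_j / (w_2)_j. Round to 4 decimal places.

w1 = Lv₀ = (6·1 + 6·4 + 1·0; 2·1 + 5·4 + 4·0; 2·1 + 3·4 + 0·0) = (30, 22, 14)
w2 = Lw1 = (6·30 + 6·22 + 1·14; 2·30 + 5·22 + 4·14; 2·30 + 3·22 + 0·14) = (326, 226, 126)
w3 = Lw2 = (3438, 2286, 1330)
Ratio at component: 3438 / 326 = 10.5460

λ ≈ 10.5460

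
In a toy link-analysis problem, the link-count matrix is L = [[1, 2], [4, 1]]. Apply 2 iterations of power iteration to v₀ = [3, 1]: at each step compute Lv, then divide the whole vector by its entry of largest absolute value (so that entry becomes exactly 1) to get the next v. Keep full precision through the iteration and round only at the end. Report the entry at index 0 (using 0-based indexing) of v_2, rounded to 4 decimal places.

0.9394

Lv0 = (5.00000, 13.00000); divide by 13.00000 → v1 = (0.38462, 1.00000)
Lv1 = (2.38462, 2.53846); divide by 2.53846 → v2 = (0.93939, 1.00000)
Requested entry of v2: 31/33 = 0.9394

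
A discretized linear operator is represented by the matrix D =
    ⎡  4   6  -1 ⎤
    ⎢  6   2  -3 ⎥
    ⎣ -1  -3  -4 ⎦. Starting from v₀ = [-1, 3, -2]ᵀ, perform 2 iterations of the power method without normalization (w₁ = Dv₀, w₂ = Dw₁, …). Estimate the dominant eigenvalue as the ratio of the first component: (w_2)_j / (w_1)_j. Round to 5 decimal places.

6.25000

w1 = Dv₀ = (4·(-1) + 6·3 + (-1)·(-2); 6·(-1) + 2·3 + (-3)·(-2); (-1)·(-1) + (-3)·3 + (-4)·(-2)) = (16, 6, 0)
w2 = Dw1 = (4·16 + 6·6 + (-1)·0; 6·16 + 2·6 + (-3)·0; (-1)·16 + (-3)·6 + (-4)·0) = (100, 108, -34)
Ratio at component: 100 / 16 = 6.25000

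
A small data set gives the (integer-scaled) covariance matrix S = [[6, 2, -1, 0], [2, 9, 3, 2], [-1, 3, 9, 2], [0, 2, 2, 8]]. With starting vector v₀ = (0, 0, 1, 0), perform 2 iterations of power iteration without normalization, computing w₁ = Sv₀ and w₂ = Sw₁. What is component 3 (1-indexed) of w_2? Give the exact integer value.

95

w1 = Sv₀ = (6·0 + 2·0 + (-1)·1 + 0·0; 2·0 + 9·0 + 3·1 + 2·0; (-1)·0 + 3·0 + 9·1 + 2·0; 0·0 + 2·0 + 2·1 + 8·0) = (-1, 3, 9, 2)
w2 = Sw1 = (6·(-1) + 2·3 + (-1)·9 + 0·2; 2·(-1) + 9·3 + 3·9 + 2·2; (-1)·(-1) + 3·3 + 9·9 + 2·2; 0·(-1) + 2·3 + 2·9 + 8·2) = (-9, 56, 95, 40)
The requested component of w2 is 95.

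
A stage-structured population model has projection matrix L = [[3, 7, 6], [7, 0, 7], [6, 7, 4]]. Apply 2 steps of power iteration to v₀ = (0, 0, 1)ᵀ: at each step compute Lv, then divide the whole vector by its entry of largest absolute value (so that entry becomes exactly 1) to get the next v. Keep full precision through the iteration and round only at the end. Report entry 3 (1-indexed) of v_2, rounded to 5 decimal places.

Lv0 = (6.000000, 7.000000, 4.000000); divide by 7.000000 → v1 = (0.857143, 1.000000, 0.571429)
Lv1 = (13.000000, 10.000000, 14.428571); divide by 14.428571 → v2 = (0.900990, 0.693069, 1.000000)
Requested entry of v2: 101/101 = 1.00000

1.00000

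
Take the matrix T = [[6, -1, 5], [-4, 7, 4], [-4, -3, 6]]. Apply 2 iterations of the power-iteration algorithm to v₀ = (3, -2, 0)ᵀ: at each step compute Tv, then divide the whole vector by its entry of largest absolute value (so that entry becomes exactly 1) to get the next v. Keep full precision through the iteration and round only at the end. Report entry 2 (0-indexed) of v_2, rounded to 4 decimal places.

0.1329

Tv0 = (20.00000, -26.00000, -6.00000); divide by -26.00000 → v1 = (-0.76923, 1.00000, 0.23077)
Tv1 = (-4.46154, 11.00000, 1.46154); divide by 11.00000 → v2 = (-0.40559, 1.00000, 0.13287)
Requested entry of v2: -38/-286 = 0.1329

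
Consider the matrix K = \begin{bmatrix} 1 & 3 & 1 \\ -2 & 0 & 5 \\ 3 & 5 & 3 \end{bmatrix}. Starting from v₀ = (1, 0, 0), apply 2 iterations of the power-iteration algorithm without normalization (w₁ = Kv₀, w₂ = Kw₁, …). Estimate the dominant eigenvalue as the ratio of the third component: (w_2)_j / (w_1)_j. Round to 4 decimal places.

w1 = Kv₀ = (1·1 + 3·0 + 1·0; (-2)·1 + 0·0 + 5·0; 3·1 + 5·0 + 3·0) = (1, -2, 3)
w2 = Kw1 = (1·1 + 3·(-2) + 1·3; (-2)·1 + 0·(-2) + 5·3; 3·1 + 5·(-2) + 3·3) = (-2, 13, 2)
Ratio at component: 2 / 3 = 0.6667

0.6667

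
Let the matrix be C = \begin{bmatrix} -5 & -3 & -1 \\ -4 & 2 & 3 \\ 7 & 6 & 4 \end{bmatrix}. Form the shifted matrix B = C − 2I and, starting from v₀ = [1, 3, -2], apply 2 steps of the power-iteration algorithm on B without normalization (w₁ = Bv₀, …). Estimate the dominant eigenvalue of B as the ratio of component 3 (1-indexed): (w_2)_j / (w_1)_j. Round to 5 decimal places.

-5.52381

B = C − 2I has rows (-7, -3, -1); (-4, 0, 3); (7, 6, 2)
w1 = Bv₀ = ((-7)·1 + (-3)·3 + (-1)·(-2); (-4)·1 + 0·3 + 3·(-2); 7·1 + 6·3 + 2·(-2)) = (-14, -10, 21)
w2 = Bw1 = ((-7)·(-14) + (-3)·(-10) + (-1)·21; (-4)·(-14) + 0·(-10) + 3·21; 7·(-14) + 6·(-10) + 2·21) = (107, 119, -116)
Ratio: -116/21 = -5.52381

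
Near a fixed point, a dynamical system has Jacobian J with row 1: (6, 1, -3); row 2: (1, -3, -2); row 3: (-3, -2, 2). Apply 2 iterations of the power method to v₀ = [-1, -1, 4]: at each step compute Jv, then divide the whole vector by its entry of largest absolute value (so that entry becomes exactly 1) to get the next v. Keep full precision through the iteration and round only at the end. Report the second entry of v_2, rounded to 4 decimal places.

Jv0 = (-19.00000, -6.00000, 13.00000); divide by -19.00000 → v1 = (1.00000, 0.31579, -0.68421)
Jv1 = (8.36842, 1.42105, -5.00000); divide by 8.36842 → v2 = (1.00000, 0.16981, -0.59748)
Requested entry of v2: -27/-159 = 0.1698

0.1698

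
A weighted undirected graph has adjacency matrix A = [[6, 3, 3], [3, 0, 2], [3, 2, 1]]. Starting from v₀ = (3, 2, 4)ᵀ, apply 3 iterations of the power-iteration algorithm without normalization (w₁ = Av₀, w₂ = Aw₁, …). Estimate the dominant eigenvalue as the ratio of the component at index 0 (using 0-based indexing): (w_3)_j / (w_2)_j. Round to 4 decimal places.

w1 = Av₀ = (6·3 + 3·2 + 3·4; 3·3 + 0·2 + 2·4; 3·3 + 2·2 + 1·4) = (36, 17, 17)
w2 = Aw1 = (6·36 + 3·17 + 3·17; 3·36 + 0·17 + 2·17; 3·36 + 2·17 + 1·17) = (318, 142, 159)
w3 = Aw2 = (2811, 1272, 1397)
Ratio at component: 2811 / 318 = 8.8396

λ ≈ 8.8396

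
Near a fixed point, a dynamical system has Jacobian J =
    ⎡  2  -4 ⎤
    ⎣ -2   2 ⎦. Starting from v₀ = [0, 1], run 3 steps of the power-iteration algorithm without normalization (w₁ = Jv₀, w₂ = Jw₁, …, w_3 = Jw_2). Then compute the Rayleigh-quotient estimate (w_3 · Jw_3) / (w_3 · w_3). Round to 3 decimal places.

4.819

w1 = Jv₀ = (2·0 + (-4)·1; (-2)·0 + 2·1) = (-4, 2)
w2 = Jw1 = (2·(-4) + (-4)·2; (-2)·(-4) + 2·2) = (-16, 12)
w3 = Jw2 = (-80, 56)
Jw3 = (-384, 272)
w3·Jw3 = (-80)·(-384) + 56·272 = 45952; w3·w3 = (-80)·(-80) + 56·56 = 9536
λ ≈ 45952/9536 = 4.819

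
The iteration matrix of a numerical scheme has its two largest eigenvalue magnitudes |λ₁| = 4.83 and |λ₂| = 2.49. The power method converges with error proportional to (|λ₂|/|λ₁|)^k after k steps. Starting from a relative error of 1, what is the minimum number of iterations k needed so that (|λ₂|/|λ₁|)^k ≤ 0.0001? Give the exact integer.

|λ₂/λ₁| = 2.49/4.83 = 0.51553
Need k ≥ ln(0.0001) / ln(0.51553) = -9.2103 / -0.6626 ≈ 13.901
Smallest integer k satisfying the bound: 14

14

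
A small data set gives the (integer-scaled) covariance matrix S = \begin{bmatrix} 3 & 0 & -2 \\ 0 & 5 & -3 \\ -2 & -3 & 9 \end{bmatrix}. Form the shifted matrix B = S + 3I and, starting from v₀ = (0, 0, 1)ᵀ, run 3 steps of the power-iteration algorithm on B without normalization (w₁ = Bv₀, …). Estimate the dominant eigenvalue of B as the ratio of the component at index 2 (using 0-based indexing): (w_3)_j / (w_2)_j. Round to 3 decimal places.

B = S + 3I has rows (6, 0, -2); (0, 8, -3); (-2, -3, 12)
w1 = Bv₀ = (6·0 + 0·0 + (-2)·1; 0·0 + 8·0 + (-3)·1; (-2)·0 + (-3)·0 + 12·1) = (-2, -3, 12)
w2 = Bw1 = (6·(-2) + 0·(-3) + (-2)·12; 0·(-2) + 8·(-3) + (-3)·12; (-2)·(-2) + (-3)·(-3) + 12·12) = (-36, -60, 157)
w3 = Bw2 = (-530, -951, 2136)
Ratio: 2136/157 = 13.605

μ ≈ 13.605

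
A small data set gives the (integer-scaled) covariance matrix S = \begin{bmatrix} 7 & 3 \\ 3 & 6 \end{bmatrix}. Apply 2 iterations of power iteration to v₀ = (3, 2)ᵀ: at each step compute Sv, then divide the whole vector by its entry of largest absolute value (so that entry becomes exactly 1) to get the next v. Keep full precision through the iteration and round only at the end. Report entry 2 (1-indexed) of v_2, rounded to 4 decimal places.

Sv0 = (27.00000, 21.00000); divide by 27.00000 → v1 = (1.00000, 0.77778)
Sv1 = (9.33333, 7.66667); divide by 9.33333 → v2 = (1.00000, 0.82143)
Requested entry of v2: 207/252 = 0.8214

0.8214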